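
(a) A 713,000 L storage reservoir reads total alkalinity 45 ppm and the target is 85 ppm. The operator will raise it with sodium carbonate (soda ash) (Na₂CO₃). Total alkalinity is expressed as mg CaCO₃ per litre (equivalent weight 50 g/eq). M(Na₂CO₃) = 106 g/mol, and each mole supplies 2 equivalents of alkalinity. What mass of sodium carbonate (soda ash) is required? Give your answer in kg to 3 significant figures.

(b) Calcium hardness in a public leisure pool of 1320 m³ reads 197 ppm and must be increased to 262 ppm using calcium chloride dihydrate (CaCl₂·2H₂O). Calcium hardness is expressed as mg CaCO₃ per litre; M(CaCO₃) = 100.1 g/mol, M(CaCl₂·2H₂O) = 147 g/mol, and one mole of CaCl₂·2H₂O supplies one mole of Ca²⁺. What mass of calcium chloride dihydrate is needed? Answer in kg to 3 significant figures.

(a) 30.2 kg; (b) 126 kg

(a) Alkalinity to add: (85 − 45) = 40 mg/L as CaCO₃ × 713,000 L = 28,520 g as CaCO₃.
(a) Equivalents: 28,520 g ÷ 50 g/eq = 570.4 eq.
(a) Each mole of Na₂CO₃ supplies 2 eq, so 570.4 / 2 = 285.2 mol.
(a) Mass: 285.2 mol × 106 g/mol = 30,230 g.

(b) Volume: 1320 m³ = 1,320,000 L.
(b) Hardness to add: (262 − 197) = 65 mg/L as CaCO₃ × 1,320,000 L = 85,800 g as CaCO₃.
(b) Moles of Ca²⁺ (1 mol Ca²⁺ ≡ 1 mol CaCO₃): 85,800 / 100.1 g/mol = 857.1 mol.
(b) Mass of CaCl₂·2H₂O: 857.1 × 147 = 126,000 g.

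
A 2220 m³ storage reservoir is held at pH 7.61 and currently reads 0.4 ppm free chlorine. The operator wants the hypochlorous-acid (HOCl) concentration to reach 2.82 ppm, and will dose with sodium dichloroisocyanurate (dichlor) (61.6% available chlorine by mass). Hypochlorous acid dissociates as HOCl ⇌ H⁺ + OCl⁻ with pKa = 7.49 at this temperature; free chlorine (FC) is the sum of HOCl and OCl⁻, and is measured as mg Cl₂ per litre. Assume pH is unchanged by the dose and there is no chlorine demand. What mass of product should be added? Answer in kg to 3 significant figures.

Volume: 2220 m³ = 2,220,000 L.
[OCl⁻]/[HOCl] = 10^(pH − pKa) = 10^(7.61 − 7.49) = 1.318; fraction as HOCl = 1/(1 + 1.318) = 0.4314.
Free chlorine required for 2.82 ppm HOCl: 2.82 / 0.4314 = 6.537 ppm.
FC to add: 6.537 − 0.4 = 6.137 mg/L as Cl₂.
Cl₂ equivalent: 6.137 mg/L × 2,220,000 L = 13,630 g.
Product at 61.6% available Cl: 13,630 / 0.616 = 22,120 g.

22.1 kg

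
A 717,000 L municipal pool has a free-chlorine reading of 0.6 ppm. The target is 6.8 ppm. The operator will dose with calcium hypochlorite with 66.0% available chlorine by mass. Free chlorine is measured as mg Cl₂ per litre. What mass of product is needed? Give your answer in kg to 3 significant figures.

Chlorine deficit: 6.8 − 0.6 = 6.2 ppm = 6.2 mg/L as Cl₂.
Cl₂ equivalent needed: 6.2 mg/L × 717,000 L = 4,445,000 mg = 4445 g.
Product at 66.0% available chlorine: 4445 / 0.66 = 6735 g.

6.74 kg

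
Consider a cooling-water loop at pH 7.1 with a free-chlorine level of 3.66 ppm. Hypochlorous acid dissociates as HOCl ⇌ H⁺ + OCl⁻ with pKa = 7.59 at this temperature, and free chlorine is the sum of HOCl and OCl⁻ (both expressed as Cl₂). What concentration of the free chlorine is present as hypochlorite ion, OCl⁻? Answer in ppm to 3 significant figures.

[OCl⁻]/[HOCl] = 10^(pH − pKa) = 10^(7.1 − 7.59) = 10^-0.49 = 0.3236.
Fraction as HOCl = 1 / (1 + 0.3236) = 0.7555.
OCl⁻ = (1 − 0.7555) × 3.66 ppm = 0.8948 ppm.

0.895 ppm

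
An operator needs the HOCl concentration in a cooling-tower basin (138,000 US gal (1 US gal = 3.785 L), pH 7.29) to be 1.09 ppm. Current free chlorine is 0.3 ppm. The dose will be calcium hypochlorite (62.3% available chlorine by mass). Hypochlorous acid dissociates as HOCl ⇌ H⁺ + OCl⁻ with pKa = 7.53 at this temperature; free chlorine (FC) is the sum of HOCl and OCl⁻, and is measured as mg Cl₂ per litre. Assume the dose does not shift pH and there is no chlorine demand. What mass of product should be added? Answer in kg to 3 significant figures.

1.19 kg

Volume: 138,000 US gal × 3.785 L/gal = 522,330 L.
[OCl⁻]/[HOCl] = 10^(pH − pKa) = 10^(7.29 − 7.53) = 0.5754; fraction as HOCl = 1/(1 + 0.5754) = 0.6347.
Free chlorine required for 1.09 ppm HOCl: 1.09 / 0.6347 = 1.717 ppm.
FC to add: 1.717 − 0.3 = 1.417 mg/L as Cl₂.
Cl₂ equivalent: 1.417 mg/L × 522,330 L = 740.3 g.
Product at 62.3% available Cl: 740.3 / 0.623 = 1188 g.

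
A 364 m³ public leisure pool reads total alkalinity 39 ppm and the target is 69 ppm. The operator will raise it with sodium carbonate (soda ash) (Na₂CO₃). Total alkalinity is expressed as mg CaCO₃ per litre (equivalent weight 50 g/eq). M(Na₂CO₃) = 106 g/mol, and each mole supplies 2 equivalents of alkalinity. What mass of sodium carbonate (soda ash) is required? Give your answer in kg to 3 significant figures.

11.6 kg

Volume: 364 m³ = 364,000 L.
Alkalinity to add: (69 − 39) = 30 mg/L as CaCO₃ × 364,000 L = 10,920 g as CaCO₃.
Equivalents: 10,920 g ÷ 50 g/eq = 218.4 eq.
Each mole of Na₂CO₃ supplies 2 eq, so 218.4 / 2 = 109.2 mol.
Mass: 109.2 mol × 106 g/mol = 11,580 g.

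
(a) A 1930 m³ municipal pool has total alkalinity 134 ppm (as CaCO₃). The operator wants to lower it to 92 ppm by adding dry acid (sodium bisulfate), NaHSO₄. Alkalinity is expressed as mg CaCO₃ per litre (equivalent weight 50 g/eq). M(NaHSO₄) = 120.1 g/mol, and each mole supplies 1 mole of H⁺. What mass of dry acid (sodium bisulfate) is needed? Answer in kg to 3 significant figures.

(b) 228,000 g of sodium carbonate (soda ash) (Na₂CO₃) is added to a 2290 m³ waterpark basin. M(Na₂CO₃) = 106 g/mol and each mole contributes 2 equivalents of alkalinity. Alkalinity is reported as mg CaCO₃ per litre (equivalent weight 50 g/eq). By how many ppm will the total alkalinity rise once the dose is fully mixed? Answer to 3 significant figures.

(a) Volume: 1930 m³ = 1,930,000 L.
(a) Alkalinity to neutralize: (134 − 92) = 42 mg/L as CaCO₃ × 1,930,000 L = 81,060 g as CaCO₃.
(a) Equivalents of H⁺ required: 81,060 ÷ 50 g/eq = 1621 eq = 1621 mol NaHSO₄.
(a) Mass of NaHSO₄: 1621 × 120.1 = 194,700 g.

(b) Volume: 2290 m³ = 2,290,000 L.
(b) Moles of Na₂CO₃: 228,000 g ÷ 106 g/mol = 2151 mol → 4302 eq of alkalinity.
(b) As CaCO₃: 4302 eq × 50 g/eq = 215,100 g.
(b) Rise: 215,100 g / 2,290,000 L × 1000 = 93.93 mg/L.

(a) 195 kg; (b) 93.9 ppm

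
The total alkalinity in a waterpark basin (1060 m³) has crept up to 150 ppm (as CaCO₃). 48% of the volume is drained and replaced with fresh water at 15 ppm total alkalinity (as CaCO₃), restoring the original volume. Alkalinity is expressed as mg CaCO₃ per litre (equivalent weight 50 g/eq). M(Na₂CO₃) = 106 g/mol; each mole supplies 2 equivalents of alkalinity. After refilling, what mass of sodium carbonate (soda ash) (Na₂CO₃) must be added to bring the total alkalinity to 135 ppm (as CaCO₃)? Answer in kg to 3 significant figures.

56.0 kg

Volume: 1060 m³ = 1,060,000 L.
After draining 48% and refilling: 150 × 0.52 + 15 × 0.48 = 85.2 ppm.
Deficit to target: 135 − 85.2 = 49.8 mg/L.
As CaCO₃: 49.8 mg/L × 1,060,000 L = 52,790 g; ÷ 50 g/eq ÷ 2 = 527.9 mol Na₂CO₃.
Mass: 527.9 × 106 = 55,960 g.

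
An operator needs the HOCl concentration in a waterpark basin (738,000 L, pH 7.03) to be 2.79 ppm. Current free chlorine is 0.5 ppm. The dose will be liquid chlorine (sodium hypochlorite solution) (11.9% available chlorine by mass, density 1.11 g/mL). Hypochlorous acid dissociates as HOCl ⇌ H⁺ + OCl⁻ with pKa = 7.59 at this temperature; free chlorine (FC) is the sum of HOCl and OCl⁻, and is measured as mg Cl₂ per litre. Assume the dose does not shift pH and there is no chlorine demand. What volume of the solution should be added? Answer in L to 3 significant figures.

17.1 L

[OCl⁻]/[HOCl] = 10^(pH − pKa) = 10^(7.03 − 7.59) = 0.2754; fraction as HOCl = 1/(1 + 0.2754) = 0.7841.
Free chlorine required for 2.79 ppm HOCl: 2.79 / 0.7841 = 3.558 ppm.
FC to add: 3.558 − 0.5 = 3.058 mg/L as Cl₂.
Cl₂ equivalent: 3.058 mg/L × 738,000 L = 2257 g.
Product at 11.9% available Cl: 2257 / 0.119 = 18,970 g.
Volume: 18,970 g ÷ 1.11 g/mL = 17,090 mL.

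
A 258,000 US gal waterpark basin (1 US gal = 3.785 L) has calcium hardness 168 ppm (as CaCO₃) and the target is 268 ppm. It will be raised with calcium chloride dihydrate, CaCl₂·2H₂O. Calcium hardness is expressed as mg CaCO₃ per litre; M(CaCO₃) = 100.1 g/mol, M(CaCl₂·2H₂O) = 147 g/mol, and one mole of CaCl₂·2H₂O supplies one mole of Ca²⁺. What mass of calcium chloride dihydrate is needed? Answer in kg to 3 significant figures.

143 kg

Volume: 258,000 US gal × 3.785 L/gal = 976,530 L.
Hardness to add: (268 − 168) = 100 mg/L as CaCO₃ × 976,530 L = 97,650 g as CaCO₃.
Moles of Ca²⁺ (1 mol Ca²⁺ ≡ 1 mol CaCO₃): 97,650 / 100.1 g/mol = 975.6 mol.
Mass of CaCl₂·2H₂O: 975.6 × 147 = 143,400 g.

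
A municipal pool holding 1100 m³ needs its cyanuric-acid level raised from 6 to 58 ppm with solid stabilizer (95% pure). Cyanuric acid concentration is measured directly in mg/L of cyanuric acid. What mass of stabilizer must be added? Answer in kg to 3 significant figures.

60.2 kg

Volume: 1100 m³ = 1,100,000 L.
CYA to add: (58 − 6) = 52 mg/L × 1,100,000 L = 57,200 g cyanuric acid.
At 95% purity: 57,200 / 0.95 = 60,210 g product.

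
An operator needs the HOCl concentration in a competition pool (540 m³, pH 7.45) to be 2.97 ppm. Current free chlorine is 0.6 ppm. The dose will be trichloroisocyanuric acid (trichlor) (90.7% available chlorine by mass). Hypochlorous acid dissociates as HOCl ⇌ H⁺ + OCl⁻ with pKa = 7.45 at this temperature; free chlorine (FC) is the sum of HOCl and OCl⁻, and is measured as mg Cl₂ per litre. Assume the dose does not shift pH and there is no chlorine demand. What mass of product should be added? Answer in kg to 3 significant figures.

3.18 kg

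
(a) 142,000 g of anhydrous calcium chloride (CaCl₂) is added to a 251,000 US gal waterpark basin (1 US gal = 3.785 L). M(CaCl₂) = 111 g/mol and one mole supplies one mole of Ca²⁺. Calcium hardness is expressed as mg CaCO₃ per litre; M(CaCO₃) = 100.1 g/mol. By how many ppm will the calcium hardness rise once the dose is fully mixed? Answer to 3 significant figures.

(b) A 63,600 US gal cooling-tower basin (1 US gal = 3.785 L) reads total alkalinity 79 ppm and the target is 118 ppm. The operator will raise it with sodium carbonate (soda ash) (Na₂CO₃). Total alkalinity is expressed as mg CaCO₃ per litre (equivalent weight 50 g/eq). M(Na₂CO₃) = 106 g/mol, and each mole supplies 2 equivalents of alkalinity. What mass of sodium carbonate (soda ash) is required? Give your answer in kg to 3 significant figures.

(a) 135 ppm; (b) 9.95 kg

(a) Volume: 251,000 US gal × 3.785 L/gal = 950,035 L.
(a) Moles of Ca²⁺: 142,000 g ÷ 111 g/mol = 1279 mol.
(a) As CaCO₃: 1279 mol × 100.1 g/mol = 128,100 g.
(a) Rise: 128,100 g / 950,035 L × 1000 = 134.8 mg/L.

(b) Volume: 63,600 US gal × 3.785 L/gal = 240,726 L.
(b) Alkalinity to add: (118 − 79) = 39 mg/L as CaCO₃ × 240,726 L = 9388 g as CaCO₃.
(b) Equivalents: 9388 g ÷ 50 g/eq = 187.8 eq.
(b) Each mole of Na₂CO₃ supplies 2 eq, so 187.8 / 2 = 93.88 mol.
(b) Mass: 93.88 mol × 106 g/mol = 9952 g.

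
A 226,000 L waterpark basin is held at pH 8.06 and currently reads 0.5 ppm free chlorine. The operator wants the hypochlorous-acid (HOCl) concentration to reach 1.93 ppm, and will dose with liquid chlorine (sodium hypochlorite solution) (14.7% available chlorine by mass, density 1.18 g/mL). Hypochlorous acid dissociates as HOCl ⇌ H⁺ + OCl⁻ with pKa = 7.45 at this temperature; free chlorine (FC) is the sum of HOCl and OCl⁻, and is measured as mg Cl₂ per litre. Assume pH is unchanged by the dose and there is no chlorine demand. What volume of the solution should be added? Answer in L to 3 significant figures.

12.1 L

[OCl⁻]/[HOCl] = 10^(pH − pKa) = 10^(8.06 − 7.45) = 4.074; fraction as HOCl = 1/(1 + 4.074) = 0.1971.
Free chlorine required for 1.93 ppm HOCl: 1.93 / 0.1971 = 9.792 ppm.
FC to add: 9.792 − 0.5 = 9.292 mg/L as Cl₂.
Cl₂ equivalent: 9.292 mg/L × 226,000 L = 2100 g.
Product at 14.7% available Cl: 2100 / 0.147 = 14,290 g.
Volume: 14,290 g ÷ 1.18 g/mL = 12,110 mL.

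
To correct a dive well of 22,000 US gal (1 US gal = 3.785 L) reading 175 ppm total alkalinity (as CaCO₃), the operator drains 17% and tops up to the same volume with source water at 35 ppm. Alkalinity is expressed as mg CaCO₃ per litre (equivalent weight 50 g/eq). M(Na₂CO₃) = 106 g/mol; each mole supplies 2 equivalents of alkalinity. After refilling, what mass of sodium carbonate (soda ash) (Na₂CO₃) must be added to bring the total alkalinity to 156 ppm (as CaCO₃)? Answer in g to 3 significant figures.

424 g

Volume: 22,000 US gal × 3.785 L/gal = 83,270 L.
After draining 17% and refilling: 175 × 0.83 + 35 × 0.17 = 151.2 ppm.
Deficit to target: 156 − 151.2 = 4.8 mg/L.
As CaCO₃: 4.8 mg/L × 83,270 L = 399.7 g; ÷ 50 g/eq ÷ 2 = 3.997 mol Na₂CO₃.
Mass: 3.997 × 106 = 423.7 g.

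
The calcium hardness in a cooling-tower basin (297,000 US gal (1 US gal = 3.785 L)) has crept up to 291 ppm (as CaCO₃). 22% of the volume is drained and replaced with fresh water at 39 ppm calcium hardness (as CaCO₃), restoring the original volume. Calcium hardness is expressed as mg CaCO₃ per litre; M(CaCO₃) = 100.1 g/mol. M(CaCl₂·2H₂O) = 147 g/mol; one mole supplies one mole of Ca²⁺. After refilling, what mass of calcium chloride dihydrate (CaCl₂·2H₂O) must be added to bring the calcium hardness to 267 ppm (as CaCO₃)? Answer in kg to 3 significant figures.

Volume: 297,000 US gal × 3.785 L/gal = 1,124,145 L.
After draining 22% and refilling: 291 × 0.78 + 39 × 0.22 = 235.56 ppm.
Deficit to target: 267 − 235.56 = 31.44 mg/L.
As CaCO₃: 31.44 mg/L × 1,124,145 L = 35,340 g; ÷ 100.1 = 353.1 mol Ca²⁺.
Mass: 353.1 × 147 = 51,900 g.

51.9 kg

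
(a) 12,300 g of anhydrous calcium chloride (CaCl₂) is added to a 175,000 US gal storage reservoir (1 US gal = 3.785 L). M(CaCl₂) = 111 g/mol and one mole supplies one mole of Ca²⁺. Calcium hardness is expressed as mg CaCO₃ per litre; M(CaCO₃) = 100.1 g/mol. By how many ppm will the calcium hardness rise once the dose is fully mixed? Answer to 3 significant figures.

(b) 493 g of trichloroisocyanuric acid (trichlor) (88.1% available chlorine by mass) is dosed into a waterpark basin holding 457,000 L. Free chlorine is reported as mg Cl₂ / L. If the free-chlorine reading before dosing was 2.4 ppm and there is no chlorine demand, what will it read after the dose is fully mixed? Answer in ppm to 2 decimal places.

(a) 16.7 ppm; (b) 3.35 ppm

(a) Volume: 175,000 US gal × 3.785 L/gal = 662,375 L.
(a) Moles of Ca²⁺: 12,300 g ÷ 111 g/mol = 110.8 mol.
(a) As CaCO₃: 110.8 mol × 100.1 g/mol = 11,090 g.
(a) Rise: 11,090 g / 662,375 L × 1000 = 16.75 mg/L.

(b) Available chlorine delivered: 493 g × 0.881 = 434.3 g as Cl₂.
(b) Concentration rise: 434.3 g / 457,000 L = 0.9504 mg/L = 0.95 ppm.
(b) Final FC: 2.4 + 0.95 = 3.35 ppm.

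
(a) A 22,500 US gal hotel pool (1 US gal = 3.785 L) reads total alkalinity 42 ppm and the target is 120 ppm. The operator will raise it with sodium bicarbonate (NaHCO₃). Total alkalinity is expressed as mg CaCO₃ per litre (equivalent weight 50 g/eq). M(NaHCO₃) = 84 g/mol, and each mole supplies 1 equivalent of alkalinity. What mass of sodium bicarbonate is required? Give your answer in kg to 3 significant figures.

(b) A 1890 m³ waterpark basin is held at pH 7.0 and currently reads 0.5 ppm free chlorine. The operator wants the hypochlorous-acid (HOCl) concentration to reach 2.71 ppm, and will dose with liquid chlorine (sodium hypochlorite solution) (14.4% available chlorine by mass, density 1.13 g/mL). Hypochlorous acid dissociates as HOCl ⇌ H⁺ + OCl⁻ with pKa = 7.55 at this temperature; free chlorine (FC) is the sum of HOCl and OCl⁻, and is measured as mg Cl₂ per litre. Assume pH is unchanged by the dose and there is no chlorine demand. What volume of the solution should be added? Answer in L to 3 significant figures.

(a) 11.2 kg; (b) 34.5 L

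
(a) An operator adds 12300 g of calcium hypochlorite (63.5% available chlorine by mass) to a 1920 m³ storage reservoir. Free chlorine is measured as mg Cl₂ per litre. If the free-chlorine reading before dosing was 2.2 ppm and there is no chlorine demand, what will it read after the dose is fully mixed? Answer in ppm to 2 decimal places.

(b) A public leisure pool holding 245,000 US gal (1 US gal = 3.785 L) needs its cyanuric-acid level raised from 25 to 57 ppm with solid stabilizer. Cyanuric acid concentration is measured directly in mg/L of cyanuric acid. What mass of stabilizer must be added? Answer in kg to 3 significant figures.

(a) 6.27 ppm; (b) 29.7 kg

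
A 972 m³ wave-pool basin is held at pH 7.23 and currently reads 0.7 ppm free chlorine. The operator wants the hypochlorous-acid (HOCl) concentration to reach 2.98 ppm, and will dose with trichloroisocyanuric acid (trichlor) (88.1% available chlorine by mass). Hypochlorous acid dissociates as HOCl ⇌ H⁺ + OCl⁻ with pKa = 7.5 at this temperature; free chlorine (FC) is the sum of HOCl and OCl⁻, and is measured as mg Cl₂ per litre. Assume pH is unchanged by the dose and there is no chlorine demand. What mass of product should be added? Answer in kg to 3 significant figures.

Volume: 972 m³ = 972,000 L.
[OCl⁻]/[HOCl] = 10^(pH − pKa) = 10^(7.23 − 7.5) = 0.537; fraction as HOCl = 1/(1 + 0.537) = 0.6506.
Free chlorine required for 2.98 ppm HOCl: 2.98 / 0.6506 = 4.58 ppm.
FC to add: 4.58 − 0.7 = 3.88 mg/L as Cl₂.
Cl₂ equivalent: 3.88 mg/L × 972,000 L = 3772 g.
Product at 88.1% available Cl: 3772 / 0.881 = 4281 g.

4.28 kg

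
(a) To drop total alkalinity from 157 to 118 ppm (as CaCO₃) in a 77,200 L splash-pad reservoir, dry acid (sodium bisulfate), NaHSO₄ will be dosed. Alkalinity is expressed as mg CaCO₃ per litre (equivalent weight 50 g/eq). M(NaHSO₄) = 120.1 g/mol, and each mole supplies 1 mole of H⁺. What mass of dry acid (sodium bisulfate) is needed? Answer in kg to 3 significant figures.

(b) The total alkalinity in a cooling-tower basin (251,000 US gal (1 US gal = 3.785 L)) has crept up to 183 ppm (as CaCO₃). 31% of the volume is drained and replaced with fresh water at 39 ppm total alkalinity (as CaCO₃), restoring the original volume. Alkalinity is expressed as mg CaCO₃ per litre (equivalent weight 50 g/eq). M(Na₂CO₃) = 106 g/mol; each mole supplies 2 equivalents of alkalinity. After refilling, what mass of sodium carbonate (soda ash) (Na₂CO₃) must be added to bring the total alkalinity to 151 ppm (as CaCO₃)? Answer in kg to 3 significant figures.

(a) 7.23 kg; (b) 12.7 kg

(a) Alkalinity to neutralize: (157 − 118) = 39 mg/L as CaCO₃ × 77,200 L = 3011 g as CaCO₃.
(a) Equivalents of H⁺ required: 3011 ÷ 50 g/eq = 60.22 eq = 60.22 mol NaHSO₄.
(a) Mass of NaHSO₄: 60.22 × 120.1 = 7232 g.

(b) Volume: 251,000 US gal × 3.785 L/gal = 950,035 L.
(b) After draining 31% and refilling: 183 × 0.69 + 39 × 0.31 = 138.36 ppm.
(b) Deficit to target: 151 − 138.36 = 12.64 mg/L.
(b) As CaCO₃: 12.64 mg/L × 950,035 L = 12,010 g; ÷ 50 g/eq ÷ 2 = 120.1 mol Na₂CO₃.
(b) Mass: 120.1 × 106 = 12,730 g.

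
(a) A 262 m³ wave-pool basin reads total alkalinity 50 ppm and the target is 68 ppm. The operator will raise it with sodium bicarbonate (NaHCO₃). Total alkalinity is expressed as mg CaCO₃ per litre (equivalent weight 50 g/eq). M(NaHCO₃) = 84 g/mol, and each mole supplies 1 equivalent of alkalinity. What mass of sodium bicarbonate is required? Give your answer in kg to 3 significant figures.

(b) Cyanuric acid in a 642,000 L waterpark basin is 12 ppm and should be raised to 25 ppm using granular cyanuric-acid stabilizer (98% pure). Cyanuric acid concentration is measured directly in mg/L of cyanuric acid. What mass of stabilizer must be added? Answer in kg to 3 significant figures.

(a) Volume: 262 m³ = 262,000 L.
(a) Alkalinity to add: (68 − 50) = 18 mg/L as CaCO₃ × 262,000 L = 4716 g as CaCO₃.
(a) Equivalents: 4716 g ÷ 50 g/eq = 94.32 eq.
(a) NaHCO₃ supplies 1 eq per mole → 94.32 mol.
(a) Mass: 94.32 mol × 84 g/mol = 7923 g.

(b) CYA to add: (25 − 12) = 13 mg/L × 642,000 L = 8346 g cyanuric acid.
(b) At 98% purity: 8346 / 0.98 = 8516 g product.

(a) 7.92 kg; (b) 8.52 kg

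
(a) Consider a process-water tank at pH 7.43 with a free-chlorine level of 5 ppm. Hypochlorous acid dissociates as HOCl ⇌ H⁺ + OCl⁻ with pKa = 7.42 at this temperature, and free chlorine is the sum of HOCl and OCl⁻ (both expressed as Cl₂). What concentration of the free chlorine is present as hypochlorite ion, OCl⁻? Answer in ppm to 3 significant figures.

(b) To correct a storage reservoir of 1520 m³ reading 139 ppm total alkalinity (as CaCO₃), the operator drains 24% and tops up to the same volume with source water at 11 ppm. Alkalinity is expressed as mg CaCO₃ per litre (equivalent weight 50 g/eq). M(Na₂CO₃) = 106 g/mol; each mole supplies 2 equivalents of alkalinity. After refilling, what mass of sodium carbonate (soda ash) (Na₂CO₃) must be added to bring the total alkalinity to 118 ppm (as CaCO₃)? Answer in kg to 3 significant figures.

(a) [OCl⁻]/[HOCl] = 10^(pH − pKa) = 10^(7.43 − 7.42) = 10^0.01 = 1.023.
(a) Fraction as HOCl = 1 / (1 + 1.023) = 0.4942.
(a) OCl⁻ = (1 − 0.4942) × 5 ppm = 2.529 ppm.

(b) Volume: 1520 m³ = 1,520,000 L.
(b) After draining 24% and refilling: 139 × 0.76 + 11 × 0.24 = 108.28 ppm.
(b) Deficit to target: 118 − 108.28 = 9.72 mg/L.
(b) As CaCO₃: 9.72 mg/L × 1,520,000 L = 14,770 g; ÷ 50 g/eq ÷ 2 = 147.7 mol Na₂CO₃.
(b) Mass: 147.7 × 106 = 15,660 g.

(a) 2.53 ppm; (b) 15.7 kg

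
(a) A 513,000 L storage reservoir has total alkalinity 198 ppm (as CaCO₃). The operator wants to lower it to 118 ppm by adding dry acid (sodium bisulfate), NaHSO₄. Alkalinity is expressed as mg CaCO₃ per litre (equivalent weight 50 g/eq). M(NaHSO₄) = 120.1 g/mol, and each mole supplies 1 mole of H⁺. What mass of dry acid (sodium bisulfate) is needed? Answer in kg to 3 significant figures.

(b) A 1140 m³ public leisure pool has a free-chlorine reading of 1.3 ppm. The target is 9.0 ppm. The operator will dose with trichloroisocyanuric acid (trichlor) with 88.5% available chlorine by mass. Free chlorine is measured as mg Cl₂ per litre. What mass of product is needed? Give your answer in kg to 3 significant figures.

(a) 98.6 kg; (b) 9.92 kg

(a) Alkalinity to neutralize: (198 − 118) = 80 mg/L as CaCO₃ × 513,000 L = 41,040 g as CaCO₃.
(a) Equivalents of H⁺ required: 41,040 ÷ 50 g/eq = 820.8 eq = 820.8 mol NaHSO₄.
(a) Mass of NaHSO₄: 820.8 × 120.1 = 98,580 g.

(b) Volume: 1140 m³ = 1,140,000 L.
(b) Chlorine deficit: 9.0 − 1.3 = 7.7 ppm = 7.7 mg/L as Cl₂.
(b) Cl₂ equivalent needed: 7.7 mg/L × 1,140,000 L = 8,778,000 mg = 8778 g.
(b) Product at 88.5% available chlorine: 8778 / 0.885 = 9919 g.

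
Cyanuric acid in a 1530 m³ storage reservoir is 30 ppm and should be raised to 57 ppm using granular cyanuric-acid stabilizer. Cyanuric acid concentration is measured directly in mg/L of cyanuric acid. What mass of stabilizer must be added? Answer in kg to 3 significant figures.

41.3 kg

Volume: 1530 m³ = 1,530,000 L.
CYA to add: (57 − 30) = 27 mg/L × 1,530,000 L = 41,310 g cyanuric acid.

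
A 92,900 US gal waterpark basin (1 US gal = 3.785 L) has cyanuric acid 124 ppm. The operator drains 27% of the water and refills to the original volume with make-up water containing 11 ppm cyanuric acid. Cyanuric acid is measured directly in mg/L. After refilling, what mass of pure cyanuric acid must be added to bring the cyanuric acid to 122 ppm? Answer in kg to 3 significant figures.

Volume: 92,900 US gal × 3.785 L/gal = 351,626 L.
After draining 27% and refilling: 124 × 0.73 + 11 × 0.27 = 93.49 ppm.
Deficit to target: 122 − 93.49 = 28.51 mg/L.
Mass: 28.51 mg/L × 351,626 L = 10,020 g cyanuric acid.

10.0 kg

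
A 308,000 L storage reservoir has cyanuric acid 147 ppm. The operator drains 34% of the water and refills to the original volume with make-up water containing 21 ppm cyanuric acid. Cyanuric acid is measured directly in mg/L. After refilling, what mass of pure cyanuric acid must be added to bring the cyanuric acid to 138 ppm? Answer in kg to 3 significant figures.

After draining 34% and refilling: 147 × 0.66 + 21 × 0.34 = 104.16 ppm.
Deficit to target: 138 − 104.16 = 33.84 mg/L.
Mass: 33.84 mg/L × 308,000 L = 10,420 g cyanuric acid.

10.4 kg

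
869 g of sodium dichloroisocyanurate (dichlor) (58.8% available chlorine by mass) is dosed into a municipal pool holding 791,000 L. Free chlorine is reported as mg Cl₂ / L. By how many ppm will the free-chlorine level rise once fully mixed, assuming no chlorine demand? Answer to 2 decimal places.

0.65 ppm

Available chlorine delivered: 869 g × 0.588 = 511 g as Cl₂.
Concentration rise: 511 g / 791,000 L = 0.646 mg/L = 0.65 ppm.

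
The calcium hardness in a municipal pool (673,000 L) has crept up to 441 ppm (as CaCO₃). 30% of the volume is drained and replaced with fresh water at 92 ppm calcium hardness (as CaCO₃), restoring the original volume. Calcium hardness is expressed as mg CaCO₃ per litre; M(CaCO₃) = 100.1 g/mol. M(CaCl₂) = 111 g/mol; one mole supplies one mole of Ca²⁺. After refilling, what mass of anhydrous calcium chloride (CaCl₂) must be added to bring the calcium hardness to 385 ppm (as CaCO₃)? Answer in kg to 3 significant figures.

After draining 30% and refilling: 441 × 0.70 + 92 × 0.30 = 336.3 ppm.
Deficit to target: 385 − 336.3 = 48.7 mg/L.
As CaCO₃: 48.7 mg/L × 673,000 L = 32,780 g; ÷ 100.1 = 327.4 mol Ca²⁺.
Mass: 327.4 × 111 = 36,340 g.

36.3 kg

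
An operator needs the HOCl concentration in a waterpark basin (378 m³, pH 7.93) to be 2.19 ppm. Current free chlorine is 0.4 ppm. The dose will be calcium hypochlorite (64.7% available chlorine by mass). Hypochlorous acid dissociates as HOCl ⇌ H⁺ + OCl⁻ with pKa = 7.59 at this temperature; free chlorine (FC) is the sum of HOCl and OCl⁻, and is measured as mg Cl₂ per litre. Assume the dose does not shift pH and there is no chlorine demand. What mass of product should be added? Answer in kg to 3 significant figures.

3.84 kg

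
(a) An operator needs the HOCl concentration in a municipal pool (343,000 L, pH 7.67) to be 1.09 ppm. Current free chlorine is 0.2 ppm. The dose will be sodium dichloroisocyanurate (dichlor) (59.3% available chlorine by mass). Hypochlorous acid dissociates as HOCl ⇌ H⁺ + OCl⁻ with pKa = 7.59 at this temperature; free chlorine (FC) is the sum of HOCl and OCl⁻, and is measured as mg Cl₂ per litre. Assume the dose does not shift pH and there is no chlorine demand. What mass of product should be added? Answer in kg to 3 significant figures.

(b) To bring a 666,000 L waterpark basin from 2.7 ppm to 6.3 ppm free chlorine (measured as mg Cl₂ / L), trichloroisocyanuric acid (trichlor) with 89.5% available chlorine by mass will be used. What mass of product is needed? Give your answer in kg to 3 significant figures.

(a) 1.27 kg; (b) 2.68 kg

(a) [OCl⁻]/[HOCl] = 10^(pH − pKa) = 10^(7.67 − 7.59) = 1.202; fraction as HOCl = 1/(1 + 1.202) = 0.4541.
(a) Free chlorine required for 1.09 ppm HOCl: 1.09 / 0.4541 = 2.4 ppm.
(a) FC to add: 2.4 − 0.2 = 2.2 mg/L as Cl₂.
(a) Cl₂ equivalent: 2.2 mg/L × 343,000 L = 754.8 g.
(a) Product at 59.3% available Cl: 754.8 / 0.593 = 1273 g.

(b) Chlorine deficit: 6.3 − 2.7 = 3.6 ppm = 3.6 mg/L as Cl₂.
(b) Cl₂ equivalent needed: 3.6 mg/L × 666,000 L = 2,398,000 mg = 2398 g.
(b) Product at 89.5% available chlorine: 2398 / 0.895 = 2679 g.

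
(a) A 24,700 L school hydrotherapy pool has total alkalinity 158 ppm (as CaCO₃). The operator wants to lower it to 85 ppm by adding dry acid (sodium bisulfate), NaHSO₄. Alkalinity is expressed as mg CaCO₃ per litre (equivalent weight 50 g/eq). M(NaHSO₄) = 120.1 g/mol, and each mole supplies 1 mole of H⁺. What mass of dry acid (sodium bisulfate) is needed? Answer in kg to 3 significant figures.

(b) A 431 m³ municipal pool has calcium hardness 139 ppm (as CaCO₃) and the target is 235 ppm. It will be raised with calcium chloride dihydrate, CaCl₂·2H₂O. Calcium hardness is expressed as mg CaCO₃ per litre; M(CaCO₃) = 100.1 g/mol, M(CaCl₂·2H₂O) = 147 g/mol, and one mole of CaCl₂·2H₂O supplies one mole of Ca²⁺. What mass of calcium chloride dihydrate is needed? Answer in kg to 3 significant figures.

(a) 4.33 kg; (b) 60.8 kg

(a) Alkalinity to neutralize: (158 − 85) = 73 mg/L as CaCO₃ × 24,700 L = 1803 g as CaCO₃.
(a) Equivalents of H⁺ required: 1803 ÷ 50 g/eq = 36.06 eq = 36.06 mol NaHSO₄.
(a) Mass of NaHSO₄: 36.06 × 120.1 = 4331 g.

(b) Volume: 431 m³ = 431,000 L.
(b) Hardness to add: (235 − 139) = 96 mg/L as CaCO₃ × 431,000 L = 41,380 g as CaCO₃.
(b) Moles of Ca²⁺ (1 mol Ca²⁺ ≡ 1 mol CaCO₃): 41,380 / 100.1 g/mol = 413.3 mol.
(b) Mass of CaCl₂·2H₂O: 413.3 × 147 = 60,760 g.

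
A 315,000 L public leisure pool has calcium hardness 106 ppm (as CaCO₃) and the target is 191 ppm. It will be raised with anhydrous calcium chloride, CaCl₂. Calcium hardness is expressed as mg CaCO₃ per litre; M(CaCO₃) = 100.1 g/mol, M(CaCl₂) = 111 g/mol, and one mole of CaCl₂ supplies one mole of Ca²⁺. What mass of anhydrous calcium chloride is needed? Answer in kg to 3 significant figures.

Hardness to add: (191 − 106) = 85 mg/L as CaCO₃ × 315,000 L = 26,780 g as CaCO₃.
Moles of Ca²⁺ (1 mol Ca²⁺ ≡ 1 mol CaCO₃): 26,780 / 100.1 g/mol = 267.5 mol.
Mass of CaCl₂: 267.5 × 111 = 29,690 g.

29.7 kg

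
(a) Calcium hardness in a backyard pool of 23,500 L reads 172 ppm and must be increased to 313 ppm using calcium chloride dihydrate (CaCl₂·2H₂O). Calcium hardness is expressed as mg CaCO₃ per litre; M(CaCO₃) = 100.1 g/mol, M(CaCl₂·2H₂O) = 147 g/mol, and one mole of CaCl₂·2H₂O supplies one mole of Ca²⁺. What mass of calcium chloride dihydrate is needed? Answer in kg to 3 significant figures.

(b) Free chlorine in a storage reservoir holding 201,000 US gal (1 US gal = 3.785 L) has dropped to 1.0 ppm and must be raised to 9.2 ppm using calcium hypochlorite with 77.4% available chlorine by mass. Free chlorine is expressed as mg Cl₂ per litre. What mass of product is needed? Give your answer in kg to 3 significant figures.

(a) 4.87 kg; (b) 8.06 kg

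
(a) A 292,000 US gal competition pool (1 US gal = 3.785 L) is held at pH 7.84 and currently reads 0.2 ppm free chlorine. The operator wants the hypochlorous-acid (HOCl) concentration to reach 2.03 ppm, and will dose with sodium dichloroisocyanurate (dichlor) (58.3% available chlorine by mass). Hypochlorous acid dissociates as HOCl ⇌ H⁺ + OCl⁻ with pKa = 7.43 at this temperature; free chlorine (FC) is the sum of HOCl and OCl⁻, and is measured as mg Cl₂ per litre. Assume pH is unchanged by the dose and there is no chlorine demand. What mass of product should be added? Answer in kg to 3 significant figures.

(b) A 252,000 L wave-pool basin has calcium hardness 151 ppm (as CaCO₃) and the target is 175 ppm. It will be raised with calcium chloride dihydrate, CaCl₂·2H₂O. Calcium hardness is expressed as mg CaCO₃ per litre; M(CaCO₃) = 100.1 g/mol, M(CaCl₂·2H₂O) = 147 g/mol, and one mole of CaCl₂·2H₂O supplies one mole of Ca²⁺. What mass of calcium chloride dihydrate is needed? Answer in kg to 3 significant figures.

(a) Volume: 292,000 US gal × 3.785 L/gal = 1,105,220 L.
(a) [OCl⁻]/[HOCl] = 10^(pH − pKa) = 10^(7.84 − 7.43) = 2.57; fraction as HOCl = 1/(1 + 2.57) = 0.2801.
(a) Free chlorine required for 2.03 ppm HOCl: 2.03 / 0.2801 = 7.248 ppm.
(a) FC to add: 7.248 − 0.2 = 7.048 mg/L as Cl₂.
(a) Cl₂ equivalent: 7.048 mg/L × 1,105,220 L = 7789 g.
(a) Product at 58.3% available Cl: 7789 / 0.583 = 13,360 g.

(b) Hardness to add: (175 − 151) = 24 mg/L as CaCO₃ × 252,000 L = 6048 g as CaCO₃.
(b) Moles of Ca²⁺ (1 mol Ca²⁺ ≡ 1 mol CaCO₃): 6048 / 100.1 g/mol = 60.42 mol.
(b) Mass of CaCl₂·2H₂O: 60.42 × 147 = 8882 g.

(a) 13.4 kg; (b) 8.88 kg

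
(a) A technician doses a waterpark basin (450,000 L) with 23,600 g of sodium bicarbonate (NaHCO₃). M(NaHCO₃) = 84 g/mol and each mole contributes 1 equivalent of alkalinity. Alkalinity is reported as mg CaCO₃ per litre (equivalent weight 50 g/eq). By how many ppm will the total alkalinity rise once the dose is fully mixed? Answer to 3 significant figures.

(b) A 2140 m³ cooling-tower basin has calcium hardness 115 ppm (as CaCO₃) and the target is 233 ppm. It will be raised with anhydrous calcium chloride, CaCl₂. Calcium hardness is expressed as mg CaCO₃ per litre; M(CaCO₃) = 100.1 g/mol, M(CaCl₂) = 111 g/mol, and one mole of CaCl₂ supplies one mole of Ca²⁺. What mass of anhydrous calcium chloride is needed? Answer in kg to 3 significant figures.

(a) 31.2 ppm; (b) 280 kg

(a) Moles of NaHCO₃: 23,600 g ÷ 84 g/mol = 281 mol → 281 eq of alkalinity.
(a) As CaCO₃: 281 eq × 50 g/eq = 14,050 g.
(a) Rise: 14,050 g / 450,000 L × 1000 = 31.22 mg/L.

(b) Volume: 2140 m³ = 2,140,000 L.
(b) Hardness to add: (233 − 115) = 118 mg/L as CaCO₃ × 2,140,000 L = 252,500 g as CaCO₃.
(b) Moles of Ca²⁺ (1 mol Ca²⁺ ≡ 1 mol CaCO₃): 252,500 / 100.1 g/mol = 2523 mol.
(b) Mass of CaCl₂: 2523 × 111 = 280,000 g.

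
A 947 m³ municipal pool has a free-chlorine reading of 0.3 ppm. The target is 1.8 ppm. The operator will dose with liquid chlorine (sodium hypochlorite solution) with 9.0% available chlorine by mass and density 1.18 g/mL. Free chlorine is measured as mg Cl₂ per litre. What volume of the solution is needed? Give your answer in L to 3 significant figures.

13.4 L

Volume: 947 m³ = 947,000 L.
Chlorine deficit: 1.8 − 0.3 = 1.5 ppm = 1.5 mg/L as Cl₂.
Cl₂ equivalent needed: 1.5 mg/L × 947,000 L = 1,420,000 mg = 1420 g.
Product at 9.0% available chlorine: 1420 / 0.09 = 15,780 g.
Volume at density 1.18 g/mL: 15,780 g ÷ 1.18 g/mL = 13,380 mL.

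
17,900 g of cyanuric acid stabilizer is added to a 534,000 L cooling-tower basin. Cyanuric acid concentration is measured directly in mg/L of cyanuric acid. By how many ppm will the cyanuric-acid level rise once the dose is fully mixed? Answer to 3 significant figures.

Rise: 17,900 g / 534,000 L × 1000 = 33.52 mg/L.

33.5 ppm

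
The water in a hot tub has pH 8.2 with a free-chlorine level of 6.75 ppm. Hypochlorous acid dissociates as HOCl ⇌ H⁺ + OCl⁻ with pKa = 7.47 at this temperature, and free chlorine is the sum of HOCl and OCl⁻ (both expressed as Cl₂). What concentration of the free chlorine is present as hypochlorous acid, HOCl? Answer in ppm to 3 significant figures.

[OCl⁻]/[HOCl] = 10^(pH − pKa) = 10^(8.2 − 7.47) = 10^0.73 = 5.37.
Fraction as HOCl = 1 / (1 + 5.37) = 0.157.
HOCl = 0.157 × 6.75 ppm = 1.06 ppm.

1.06 ppm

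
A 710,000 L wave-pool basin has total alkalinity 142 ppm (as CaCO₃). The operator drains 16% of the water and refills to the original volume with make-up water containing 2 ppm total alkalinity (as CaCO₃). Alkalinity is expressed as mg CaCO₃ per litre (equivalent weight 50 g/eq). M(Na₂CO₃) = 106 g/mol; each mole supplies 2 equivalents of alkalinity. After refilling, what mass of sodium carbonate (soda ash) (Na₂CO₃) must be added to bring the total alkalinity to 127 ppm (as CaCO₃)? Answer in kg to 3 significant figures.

5.57 kg

After draining 16% and refilling: 142 × 0.84 + 2 × 0.16 = 119.6 ppm.
Deficit to target: 127 − 119.6 = 7.4 mg/L.
As CaCO₃: 7.4 mg/L × 710,000 L = 5254 g; ÷ 50 g/eq ÷ 2 = 52.54 mol Na₂CO₃.
Mass: 52.54 × 106 = 5569 g.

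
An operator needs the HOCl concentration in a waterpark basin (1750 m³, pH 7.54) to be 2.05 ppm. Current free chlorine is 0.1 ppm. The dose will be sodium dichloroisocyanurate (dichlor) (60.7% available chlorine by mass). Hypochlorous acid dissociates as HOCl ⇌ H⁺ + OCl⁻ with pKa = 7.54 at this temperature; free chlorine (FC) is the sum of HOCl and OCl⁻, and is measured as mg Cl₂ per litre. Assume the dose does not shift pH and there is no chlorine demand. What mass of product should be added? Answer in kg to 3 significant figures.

Volume: 1750 m³ = 1,750,000 L.
[OCl⁻]/[HOCl] = 10^(pH − pKa) = 10^(7.54 − 7.54) = 1; fraction as HOCl = 1/(1 + 1) = 0.5.
Free chlorine required for 2.05 ppm HOCl: 2.05 / 0.5 = 4.1 ppm.
FC to add: 4.1 − 0.1 = 4 mg/L as Cl₂.
Cl₂ equivalent: 4 mg/L × 1,750,000 L = 7000 g.
Product at 60.7% available Cl: 7000 / 0.607 = 11,530 g.

11.5 kg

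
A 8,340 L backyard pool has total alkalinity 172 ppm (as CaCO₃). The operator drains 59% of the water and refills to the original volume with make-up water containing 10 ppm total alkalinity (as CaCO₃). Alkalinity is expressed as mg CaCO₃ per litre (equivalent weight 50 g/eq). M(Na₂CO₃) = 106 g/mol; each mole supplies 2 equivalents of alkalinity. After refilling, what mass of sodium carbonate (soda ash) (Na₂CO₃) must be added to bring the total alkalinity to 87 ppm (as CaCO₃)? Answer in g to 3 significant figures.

93.5 g

After draining 59% and refilling: 172 × 0.41 + 10 × 0.59 = 76.42 ppm.
Deficit to target: 87 − 76.42 = 10.58 mg/L.
As CaCO₃: 10.58 mg/L × 8,340 L = 88.24 g; ÷ 50 g/eq ÷ 2 = 0.8824 mol Na₂CO₃.
Mass: 0.8824 × 106 = 93.53 g.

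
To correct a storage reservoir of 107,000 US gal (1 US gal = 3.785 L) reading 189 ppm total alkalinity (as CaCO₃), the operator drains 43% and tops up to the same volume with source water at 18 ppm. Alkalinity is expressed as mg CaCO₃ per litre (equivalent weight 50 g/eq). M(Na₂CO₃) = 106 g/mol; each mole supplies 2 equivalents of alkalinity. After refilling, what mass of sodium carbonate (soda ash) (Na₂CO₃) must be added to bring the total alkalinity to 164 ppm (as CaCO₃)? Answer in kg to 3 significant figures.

20.8 kg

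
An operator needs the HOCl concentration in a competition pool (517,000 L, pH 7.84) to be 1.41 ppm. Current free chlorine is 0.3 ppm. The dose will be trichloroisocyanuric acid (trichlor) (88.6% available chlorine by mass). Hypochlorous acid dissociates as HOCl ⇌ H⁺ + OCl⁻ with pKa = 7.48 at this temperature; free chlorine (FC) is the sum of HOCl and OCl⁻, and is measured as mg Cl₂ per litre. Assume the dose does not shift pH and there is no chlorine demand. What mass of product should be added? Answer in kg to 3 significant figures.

[OCl⁻]/[HOCl] = 10^(pH − pKa) = 10^(7.84 − 7.48) = 2.291; fraction as HOCl = 1/(1 + 2.291) = 0.3039.
Free chlorine required for 1.41 ppm HOCl: 1.41 / 0.3039 = 4.64 ppm.
FC to add: 4.64 − 0.3 = 4.34 mg/L as Cl₂.
Cl₂ equivalent: 4.34 mg/L × 517,000 L = 2244 g.
Product at 88.6% available Cl: 2244 / 0.886 = 2533 g.

2.53 kg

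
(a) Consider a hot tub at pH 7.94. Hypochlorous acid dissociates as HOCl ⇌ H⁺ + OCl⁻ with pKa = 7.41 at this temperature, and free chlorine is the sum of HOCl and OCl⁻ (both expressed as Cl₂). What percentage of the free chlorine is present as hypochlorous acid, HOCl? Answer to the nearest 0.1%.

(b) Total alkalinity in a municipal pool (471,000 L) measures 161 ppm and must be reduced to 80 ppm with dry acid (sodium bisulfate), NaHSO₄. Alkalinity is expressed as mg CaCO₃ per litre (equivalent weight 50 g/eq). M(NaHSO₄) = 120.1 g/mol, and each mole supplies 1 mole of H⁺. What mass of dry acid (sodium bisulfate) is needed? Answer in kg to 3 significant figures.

(a) 22.8%; (b) 91.6 kg

(a) [OCl⁻]/[HOCl] = 10^(pH − pKa) = 10^(7.94 − 7.41) = 10^0.53 = 3.388.
(a) Fraction as HOCl = 1 / (1 + 3.388) = 0.2279.

(b) Alkalinity to neutralize: (161 − 80) = 81 mg/L as CaCO₃ × 471,000 L = 38,150 g as CaCO₃.
(b) Equivalents of H⁺ required: 38,150 ÷ 50 g/eq = 763 eq = 763 mol NaHSO₄.
(b) Mass of NaHSO₄: 763 × 120.1 = 91,640 g.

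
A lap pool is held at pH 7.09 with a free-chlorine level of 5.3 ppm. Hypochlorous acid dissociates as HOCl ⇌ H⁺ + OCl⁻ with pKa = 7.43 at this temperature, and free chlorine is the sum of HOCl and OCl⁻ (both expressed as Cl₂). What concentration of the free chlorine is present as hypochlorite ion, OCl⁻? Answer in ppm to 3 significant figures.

1.66 ppm

[OCl⁻]/[HOCl] = 10^(pH − pKa) = 10^(7.09 − 7.43) = 10^-0.34 = 0.4571.
Fraction as HOCl = 1 / (1 + 0.4571) = 0.6863.
OCl⁻ = (1 − 0.6863) × 5.3 ppm = 1.663 ppm.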